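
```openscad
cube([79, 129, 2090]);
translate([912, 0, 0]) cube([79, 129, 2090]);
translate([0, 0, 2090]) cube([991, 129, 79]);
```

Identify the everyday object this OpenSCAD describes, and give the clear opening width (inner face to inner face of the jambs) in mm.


A door frame. The clear opening width is 833 mm.

Two 2090 mm tall posts with a header on top — a door frame. The left jamb is 79 mm wide at x = 0; the right jamb starts at x = 912. The clear opening is 912 − 79 = 833 mm.


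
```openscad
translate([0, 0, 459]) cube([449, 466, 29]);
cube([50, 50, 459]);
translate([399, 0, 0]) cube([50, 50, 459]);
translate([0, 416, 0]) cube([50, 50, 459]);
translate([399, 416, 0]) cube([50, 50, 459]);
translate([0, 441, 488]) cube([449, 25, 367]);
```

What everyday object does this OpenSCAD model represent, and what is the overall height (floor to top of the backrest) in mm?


A chair. The overall height is 855 mm.

A slab on four corner posts with a tall panel at the back — a chair. The seat slab sits at z = 459 with thickness 29, and the 367 mm backrest starts at the seat top, so the overall height is 459 + 29 + 367 = 855 mm.


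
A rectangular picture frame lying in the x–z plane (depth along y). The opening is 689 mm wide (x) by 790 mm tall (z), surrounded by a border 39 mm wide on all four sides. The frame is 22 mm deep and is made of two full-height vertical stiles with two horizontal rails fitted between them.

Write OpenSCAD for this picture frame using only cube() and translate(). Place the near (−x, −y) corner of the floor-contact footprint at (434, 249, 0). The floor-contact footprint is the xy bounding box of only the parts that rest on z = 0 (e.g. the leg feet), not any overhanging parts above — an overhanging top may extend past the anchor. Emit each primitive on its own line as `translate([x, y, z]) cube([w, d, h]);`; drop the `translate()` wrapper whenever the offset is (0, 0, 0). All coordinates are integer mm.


translate([434, 249, 0]) cube([39, 22, 868]);
translate([1162, 249, 0]) cube([39, 22, 868]);
translate([473, 249, 0]) cube([689, 22, 39]);
translate([473, 249, 829]) cube([689, 22, 39]);


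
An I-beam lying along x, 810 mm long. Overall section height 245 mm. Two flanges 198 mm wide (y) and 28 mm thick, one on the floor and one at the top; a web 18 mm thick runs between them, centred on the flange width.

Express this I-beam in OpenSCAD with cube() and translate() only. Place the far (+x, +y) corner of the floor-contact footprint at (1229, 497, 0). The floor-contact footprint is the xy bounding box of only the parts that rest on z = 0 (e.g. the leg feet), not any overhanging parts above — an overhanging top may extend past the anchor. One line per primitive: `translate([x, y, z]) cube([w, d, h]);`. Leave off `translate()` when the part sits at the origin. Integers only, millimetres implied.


translate([419, 299, 0]) cube([810, 198, 28]);
translate([419, 389, 28]) cube([810, 18, 189]);
translate([419, 299, 217]) cube([810, 198, 28]);


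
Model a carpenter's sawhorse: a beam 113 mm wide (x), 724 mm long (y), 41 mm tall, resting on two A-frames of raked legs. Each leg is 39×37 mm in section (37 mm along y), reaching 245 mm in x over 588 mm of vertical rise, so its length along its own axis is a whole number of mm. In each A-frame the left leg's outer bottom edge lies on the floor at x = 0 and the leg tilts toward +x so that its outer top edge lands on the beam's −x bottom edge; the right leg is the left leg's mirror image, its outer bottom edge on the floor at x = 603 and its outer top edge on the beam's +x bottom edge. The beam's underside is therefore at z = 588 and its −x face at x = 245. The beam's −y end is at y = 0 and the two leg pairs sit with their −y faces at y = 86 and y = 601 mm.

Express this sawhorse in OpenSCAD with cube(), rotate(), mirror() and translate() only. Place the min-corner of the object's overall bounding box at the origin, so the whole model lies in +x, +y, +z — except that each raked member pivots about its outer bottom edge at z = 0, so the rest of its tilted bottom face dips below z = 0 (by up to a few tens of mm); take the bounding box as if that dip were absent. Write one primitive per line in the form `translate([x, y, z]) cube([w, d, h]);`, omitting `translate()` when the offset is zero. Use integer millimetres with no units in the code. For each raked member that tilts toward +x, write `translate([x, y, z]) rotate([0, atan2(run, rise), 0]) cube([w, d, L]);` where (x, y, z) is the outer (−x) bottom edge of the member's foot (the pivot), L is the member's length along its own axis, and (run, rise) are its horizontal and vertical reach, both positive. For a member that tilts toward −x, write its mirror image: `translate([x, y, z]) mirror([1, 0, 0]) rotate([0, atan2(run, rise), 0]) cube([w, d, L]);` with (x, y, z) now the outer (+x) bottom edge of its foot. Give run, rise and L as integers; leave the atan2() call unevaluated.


translate([245, 0, 588]) cube([113, 724, 41]);
translate([0, 86, 0]) rotate([0, atan2(245, 588), 0]) cube([39, 37, 637]);
translate([603, 86, 0]) mirror([1, 0, 0]) rotate([0, atan2(245, 588), 0]) cube([39, 37, 637]);
translate([0, 601, 0]) rotate([0, atan2(245, 588), 0]) cube([39, 37, 637]);
translate([603, 601, 0]) mirror([1, 0, 0]) rotate([0, atan2(245, 588), 0]) cube([39, 37, 637]);


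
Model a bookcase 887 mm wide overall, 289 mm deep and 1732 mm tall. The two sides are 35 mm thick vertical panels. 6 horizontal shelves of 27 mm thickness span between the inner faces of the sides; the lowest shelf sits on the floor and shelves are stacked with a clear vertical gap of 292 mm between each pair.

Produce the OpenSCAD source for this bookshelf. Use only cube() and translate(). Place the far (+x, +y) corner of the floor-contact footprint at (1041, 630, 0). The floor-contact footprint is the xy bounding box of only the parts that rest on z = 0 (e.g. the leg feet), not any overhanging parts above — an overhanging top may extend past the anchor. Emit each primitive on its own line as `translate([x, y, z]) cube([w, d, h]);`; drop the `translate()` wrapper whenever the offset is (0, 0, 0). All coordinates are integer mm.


translate([154, 341, 0]) cube([35, 289, 1732]);
translate([1006, 341, 0]) cube([35, 289, 1732]);
translate([189, 341, 0]) cube([817, 289, 27]);
translate([189, 341, 319]) cube([817, 289, 27]);
translate([189, 341, 638]) cube([817, 289, 27]);
translate([189, 341, 957]) cube([817, 289, 27]);
translate([189, 341, 1276]) cube([817, 289, 27]);
translate([189, 341, 1595]) cube([817, 289, 27]);


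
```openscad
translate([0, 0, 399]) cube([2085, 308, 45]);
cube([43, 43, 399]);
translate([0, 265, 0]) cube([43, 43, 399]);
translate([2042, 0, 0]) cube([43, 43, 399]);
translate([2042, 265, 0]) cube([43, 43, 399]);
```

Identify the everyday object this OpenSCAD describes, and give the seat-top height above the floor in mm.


A bench. The seat-top height is 444 mm.

A long slab on four corner posts — a bench. The slab sits at z = 399 with thickness 45, so the top is 399 + 45 = 444 mm.


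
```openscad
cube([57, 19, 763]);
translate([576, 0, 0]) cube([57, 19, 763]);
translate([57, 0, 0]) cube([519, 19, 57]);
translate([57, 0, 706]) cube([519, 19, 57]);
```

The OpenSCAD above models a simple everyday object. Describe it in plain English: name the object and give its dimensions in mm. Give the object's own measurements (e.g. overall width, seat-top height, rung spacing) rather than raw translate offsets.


A rectangular picture frame lying in the x–z plane (depth along y). The opening is 519 mm wide (x) by 649 mm tall (z), surrounded by a border 57 mm wide on all four sides. The frame is 19 mm deep and is made of two full-height vertical stiles with two horizontal rails fitted between them.


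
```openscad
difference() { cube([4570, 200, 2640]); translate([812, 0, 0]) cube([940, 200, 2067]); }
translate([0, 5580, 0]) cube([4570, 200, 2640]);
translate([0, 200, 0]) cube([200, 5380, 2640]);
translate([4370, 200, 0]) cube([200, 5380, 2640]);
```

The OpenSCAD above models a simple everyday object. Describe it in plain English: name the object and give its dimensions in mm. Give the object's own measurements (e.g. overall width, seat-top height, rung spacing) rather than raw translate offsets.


A single room: four walls, each 2640 mm tall and 200 mm thick, enclosing an outside footprint 4570×5780 mm (x × y), no floor or roof. The front and back walls (−y and +y sides) run the full x-width; the side walls fit between their inner faces. A door opening 940 mm wide and 2067 mm tall is cut through the front wall from the floor up, its −x edge 812 mm from the wall's −x end.


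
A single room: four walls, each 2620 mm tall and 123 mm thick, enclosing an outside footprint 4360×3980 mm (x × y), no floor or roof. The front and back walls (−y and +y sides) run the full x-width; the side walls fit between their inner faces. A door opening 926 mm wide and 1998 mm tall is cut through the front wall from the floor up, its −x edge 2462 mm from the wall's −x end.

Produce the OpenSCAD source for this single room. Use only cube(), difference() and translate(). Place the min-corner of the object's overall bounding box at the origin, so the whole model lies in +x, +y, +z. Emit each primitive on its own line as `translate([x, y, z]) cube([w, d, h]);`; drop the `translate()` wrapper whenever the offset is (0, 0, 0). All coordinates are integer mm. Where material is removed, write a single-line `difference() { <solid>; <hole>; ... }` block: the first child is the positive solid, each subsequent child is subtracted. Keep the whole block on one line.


difference() { cube([4360, 123, 2620]); translate([2462, 0, 0]) cube([926, 123, 1998]); }
translate([0, 3857, 0]) cube([4360, 123, 2620]);
translate([0, 123, 0]) cube([123, 3734, 2620]);
translate([4237, 123, 0]) cube([123, 3734, 2620]);


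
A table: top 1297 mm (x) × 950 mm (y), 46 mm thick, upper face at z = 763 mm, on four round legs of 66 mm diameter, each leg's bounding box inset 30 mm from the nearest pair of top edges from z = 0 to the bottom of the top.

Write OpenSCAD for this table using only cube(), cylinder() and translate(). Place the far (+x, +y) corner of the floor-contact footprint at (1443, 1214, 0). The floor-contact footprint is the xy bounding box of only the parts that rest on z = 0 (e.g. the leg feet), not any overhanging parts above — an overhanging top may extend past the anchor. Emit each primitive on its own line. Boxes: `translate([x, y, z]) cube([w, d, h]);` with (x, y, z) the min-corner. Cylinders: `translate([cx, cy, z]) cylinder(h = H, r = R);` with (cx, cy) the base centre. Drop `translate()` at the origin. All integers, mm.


// leg_h = 763 - 46 = 717
translate([176, 294, 717]) cube([1297, 950, 46]);
translate([239, 357, 0]) cylinder(h = 717, r = 33);
translate([1410, 357, 0]) cylinder(h = 717, r = 33);
translate([239, 1181, 0]) cylinder(h = 717, r = 33);
translate([1410, 1181, 0]) cylinder(h = 717, r = 33);


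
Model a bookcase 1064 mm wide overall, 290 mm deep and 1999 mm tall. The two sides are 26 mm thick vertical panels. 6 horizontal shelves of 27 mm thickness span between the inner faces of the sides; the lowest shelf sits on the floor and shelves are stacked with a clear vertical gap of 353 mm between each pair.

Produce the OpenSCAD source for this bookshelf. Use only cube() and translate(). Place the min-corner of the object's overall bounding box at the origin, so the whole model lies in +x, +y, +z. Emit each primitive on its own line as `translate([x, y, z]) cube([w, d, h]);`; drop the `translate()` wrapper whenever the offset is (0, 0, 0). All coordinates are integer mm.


cube([26, 290, 1999]);
translate([1038, 0, 0]) cube([26, 290, 1999]);
translate([26, 0, 0]) cube([1012, 290, 27]);
translate([26, 0, 380]) cube([1012, 290, 27]);
translate([26, 0, 760]) cube([1012, 290, 27]);
translate([26, 0, 1140]) cube([1012, 290, 27]);
translate([26, 0, 1520]) cube([1012, 290, 27]);
translate([26, 0, 1900]) cube([1012, 290, 27]);


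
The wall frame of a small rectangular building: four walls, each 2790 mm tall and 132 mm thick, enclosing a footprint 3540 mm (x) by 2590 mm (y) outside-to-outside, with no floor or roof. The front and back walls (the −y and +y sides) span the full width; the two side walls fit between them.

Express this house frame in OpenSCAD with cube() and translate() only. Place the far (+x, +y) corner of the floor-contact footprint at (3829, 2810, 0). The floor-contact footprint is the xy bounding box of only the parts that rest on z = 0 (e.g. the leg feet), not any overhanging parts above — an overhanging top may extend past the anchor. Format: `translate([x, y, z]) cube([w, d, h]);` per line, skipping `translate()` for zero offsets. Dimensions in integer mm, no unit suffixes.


translate([289, 220, 0]) cube([3540, 132, 2790]);
translate([289, 2678, 0]) cube([3540, 132, 2790]);
translate([289, 352, 0]) cube([132, 2326, 2790]);
translate([3697, 352, 0]) cube([132, 2326, 2790]);


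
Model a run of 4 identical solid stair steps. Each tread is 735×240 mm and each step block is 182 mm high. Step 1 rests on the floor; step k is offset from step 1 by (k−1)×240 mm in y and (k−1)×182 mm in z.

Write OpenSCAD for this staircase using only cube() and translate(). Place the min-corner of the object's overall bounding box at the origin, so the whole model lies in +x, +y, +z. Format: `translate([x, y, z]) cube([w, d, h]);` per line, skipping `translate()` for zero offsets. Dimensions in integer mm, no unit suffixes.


cube([735, 240, 182]);
translate([0, 240, 182]) cube([735, 240, 182]);
translate([0, 480, 364]) cube([735, 240, 182]);
translate([0, 720, 546]) cube([735, 240, 182]);


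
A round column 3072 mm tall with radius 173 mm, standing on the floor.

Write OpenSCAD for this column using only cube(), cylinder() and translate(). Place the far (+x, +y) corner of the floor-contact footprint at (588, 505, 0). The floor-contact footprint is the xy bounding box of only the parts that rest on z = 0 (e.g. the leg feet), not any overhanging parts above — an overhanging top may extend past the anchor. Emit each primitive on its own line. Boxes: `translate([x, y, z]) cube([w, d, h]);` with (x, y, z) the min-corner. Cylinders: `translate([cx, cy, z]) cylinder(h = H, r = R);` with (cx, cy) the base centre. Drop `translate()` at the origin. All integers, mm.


translate([415, 332, 0]) cylinder(h = 3072, r = 173);


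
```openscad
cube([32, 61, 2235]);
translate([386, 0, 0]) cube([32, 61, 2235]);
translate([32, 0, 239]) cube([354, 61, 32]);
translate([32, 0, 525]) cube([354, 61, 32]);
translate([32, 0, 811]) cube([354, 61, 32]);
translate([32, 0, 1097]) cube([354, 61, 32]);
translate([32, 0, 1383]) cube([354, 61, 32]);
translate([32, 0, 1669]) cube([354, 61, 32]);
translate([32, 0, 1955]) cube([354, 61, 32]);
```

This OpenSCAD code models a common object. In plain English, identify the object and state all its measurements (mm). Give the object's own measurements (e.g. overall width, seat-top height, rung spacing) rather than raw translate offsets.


A straight ladder. Two 32×61 mm vertical rails, 2235 mm tall, stand 418 mm apart (outside-to-outside) with their front faces coplanar on the −y side. 7 rungs, each 61 mm deep and 32 mm tall, span between the inner faces of the rails, front faces flush with the rails. The lowest rung's underside is at z = 239 mm and rungs are spaced 286 mm apart (underside to underside).


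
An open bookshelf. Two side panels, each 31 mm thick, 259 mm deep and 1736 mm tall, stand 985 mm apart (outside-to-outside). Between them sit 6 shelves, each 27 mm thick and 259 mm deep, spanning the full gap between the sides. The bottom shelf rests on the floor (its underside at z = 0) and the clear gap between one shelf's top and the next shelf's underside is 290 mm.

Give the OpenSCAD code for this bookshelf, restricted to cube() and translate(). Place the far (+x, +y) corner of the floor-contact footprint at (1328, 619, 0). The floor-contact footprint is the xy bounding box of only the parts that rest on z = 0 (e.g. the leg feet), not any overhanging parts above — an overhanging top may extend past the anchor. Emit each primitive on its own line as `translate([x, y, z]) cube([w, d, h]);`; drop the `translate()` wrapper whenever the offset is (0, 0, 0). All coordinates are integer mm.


translate([343, 360, 0]) cube([31, 259, 1736]);
translate([1297, 360, 0]) cube([31, 259, 1736]);
translate([374, 360, 0]) cube([923, 259, 27]);
translate([374, 360, 317]) cube([923, 259, 27]);
translate([374, 360, 634]) cube([923, 259, 27]);
translate([374, 360, 951]) cube([923, 259, 27]);
translate([374, 360, 1268]) cube([923, 259, 27]);
translate([374, 360, 1585]) cube([923, 259, 27]);


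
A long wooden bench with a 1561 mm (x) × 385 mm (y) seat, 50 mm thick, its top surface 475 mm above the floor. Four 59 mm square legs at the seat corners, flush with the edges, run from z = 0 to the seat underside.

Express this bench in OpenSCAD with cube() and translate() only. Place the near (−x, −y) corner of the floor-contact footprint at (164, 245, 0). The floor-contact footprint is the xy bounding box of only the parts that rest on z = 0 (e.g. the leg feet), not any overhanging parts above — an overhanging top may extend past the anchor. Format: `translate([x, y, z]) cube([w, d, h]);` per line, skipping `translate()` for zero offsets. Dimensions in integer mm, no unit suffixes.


translate([164, 245, 425]) cube([1561, 385, 50]);
translate([164, 245, 0]) cube([59, 59, 425]);
translate([164, 571, 0]) cube([59, 59, 425]);
translate([1666, 245, 0]) cube([59, 59, 425]);
translate([1666, 571, 0]) cube([59, 59, 425]);


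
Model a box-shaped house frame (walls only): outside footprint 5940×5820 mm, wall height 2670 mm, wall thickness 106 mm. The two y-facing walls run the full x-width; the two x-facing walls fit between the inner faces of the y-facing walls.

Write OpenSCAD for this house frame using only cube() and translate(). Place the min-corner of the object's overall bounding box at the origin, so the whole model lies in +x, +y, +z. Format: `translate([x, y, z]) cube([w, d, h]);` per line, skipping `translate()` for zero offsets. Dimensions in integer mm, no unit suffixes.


cube([5940, 106, 2670]);
translate([0, 5714, 0]) cube([5940, 106, 2670]);
translate([0, 106, 0]) cube([106, 5608, 2670]);
translate([5834, 106, 0]) cube([106, 5608, 2670]);


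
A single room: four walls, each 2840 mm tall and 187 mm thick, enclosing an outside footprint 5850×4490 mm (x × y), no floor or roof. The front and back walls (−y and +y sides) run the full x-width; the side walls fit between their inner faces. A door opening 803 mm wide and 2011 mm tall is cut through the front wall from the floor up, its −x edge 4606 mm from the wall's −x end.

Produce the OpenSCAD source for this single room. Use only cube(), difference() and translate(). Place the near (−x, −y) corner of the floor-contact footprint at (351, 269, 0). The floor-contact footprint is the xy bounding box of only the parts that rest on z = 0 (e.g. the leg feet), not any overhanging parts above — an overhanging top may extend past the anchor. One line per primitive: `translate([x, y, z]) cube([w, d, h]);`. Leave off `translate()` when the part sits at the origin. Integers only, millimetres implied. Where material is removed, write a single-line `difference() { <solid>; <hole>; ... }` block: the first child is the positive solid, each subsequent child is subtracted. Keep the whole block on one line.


difference() { translate([351, 269, 0]) cube([5850, 187, 2840]); translate([4957, 269, 0]) cube([803, 187, 2011]); }
translate([351, 4572, 0]) cube([5850, 187, 2840]);
translate([351, 456, 0]) cube([187, 4116, 2840]);
translate([6014, 456, 0]) cube([187, 4116, 2840]);


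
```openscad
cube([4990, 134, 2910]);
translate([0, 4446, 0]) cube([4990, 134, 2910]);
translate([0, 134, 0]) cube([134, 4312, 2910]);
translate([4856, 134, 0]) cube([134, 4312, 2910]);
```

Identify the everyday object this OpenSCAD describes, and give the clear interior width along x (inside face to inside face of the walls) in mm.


A house (or room) frame. The interior width is 4722 mm.

Four 2910 mm walls enclosing a rectangle with no floor or roof — a room or house frame. Outside width is 4990 mm and wall thickness is 134 mm, so the interior width is 4990 − 2 × 134 = 4722 mm.


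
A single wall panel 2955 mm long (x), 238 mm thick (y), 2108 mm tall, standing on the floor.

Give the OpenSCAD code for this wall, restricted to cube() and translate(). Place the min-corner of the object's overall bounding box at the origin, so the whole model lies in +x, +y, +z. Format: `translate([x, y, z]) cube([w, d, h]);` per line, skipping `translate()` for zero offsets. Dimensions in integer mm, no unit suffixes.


cube([2955, 238, 2108]);


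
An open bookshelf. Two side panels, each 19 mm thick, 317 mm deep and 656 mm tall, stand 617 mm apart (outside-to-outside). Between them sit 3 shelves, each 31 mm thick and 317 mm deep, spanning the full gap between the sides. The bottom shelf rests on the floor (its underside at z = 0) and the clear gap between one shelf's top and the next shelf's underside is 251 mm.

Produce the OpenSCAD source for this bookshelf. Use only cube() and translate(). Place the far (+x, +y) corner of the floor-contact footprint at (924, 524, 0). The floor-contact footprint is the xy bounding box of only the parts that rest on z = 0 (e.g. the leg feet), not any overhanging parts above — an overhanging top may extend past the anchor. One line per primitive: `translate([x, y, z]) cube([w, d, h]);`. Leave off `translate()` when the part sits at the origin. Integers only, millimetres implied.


translate([307, 207, 0]) cube([19, 317, 656]);
translate([905, 207, 0]) cube([19, 317, 656]);
translate([326, 207, 0]) cube([579, 317, 31]);
translate([326, 207, 282]) cube([579, 317, 31]);
translate([326, 207, 564]) cube([579, 317, 31]);


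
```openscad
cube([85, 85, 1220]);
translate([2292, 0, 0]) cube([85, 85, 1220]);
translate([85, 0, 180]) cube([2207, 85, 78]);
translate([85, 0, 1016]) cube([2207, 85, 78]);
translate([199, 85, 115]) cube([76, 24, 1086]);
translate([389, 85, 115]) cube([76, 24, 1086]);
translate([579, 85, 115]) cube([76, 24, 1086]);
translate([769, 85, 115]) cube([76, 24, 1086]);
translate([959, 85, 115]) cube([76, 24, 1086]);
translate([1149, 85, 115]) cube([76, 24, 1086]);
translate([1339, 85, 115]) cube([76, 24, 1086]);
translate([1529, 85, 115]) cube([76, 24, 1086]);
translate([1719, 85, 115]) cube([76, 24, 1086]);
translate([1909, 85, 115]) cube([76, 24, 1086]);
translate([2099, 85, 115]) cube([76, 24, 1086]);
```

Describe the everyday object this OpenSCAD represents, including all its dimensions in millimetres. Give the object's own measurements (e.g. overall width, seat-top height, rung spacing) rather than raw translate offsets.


A fence section. Two 85×85 mm posts, 1220 mm tall, stand on the floor with a clear span of 2207 mm between their inner faces. Two horizontal rails of 85×78 mm section span the gap between the posts with their undersides at z = 180 mm and z = 1016 mm, flush with the posts' −y face. 11 pickets, each 76 mm wide, 24 mm thick and 1086 mm tall, are fixed to the +y face of the rails with their bottoms at z = 115 mm, spaced across the span with a 114 mm gap after the −x post and between neighbouring pickets, with 117 mm left before the +x post.


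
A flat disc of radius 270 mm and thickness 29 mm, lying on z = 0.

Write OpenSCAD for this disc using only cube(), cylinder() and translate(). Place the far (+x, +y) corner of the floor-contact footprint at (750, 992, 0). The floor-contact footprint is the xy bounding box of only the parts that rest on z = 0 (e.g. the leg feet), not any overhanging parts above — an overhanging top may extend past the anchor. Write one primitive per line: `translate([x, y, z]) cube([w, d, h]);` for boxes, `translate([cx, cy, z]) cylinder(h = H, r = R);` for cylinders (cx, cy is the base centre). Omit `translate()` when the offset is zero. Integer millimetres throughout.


translate([480, 722, 0]) cylinder(h = 29, r = 270);


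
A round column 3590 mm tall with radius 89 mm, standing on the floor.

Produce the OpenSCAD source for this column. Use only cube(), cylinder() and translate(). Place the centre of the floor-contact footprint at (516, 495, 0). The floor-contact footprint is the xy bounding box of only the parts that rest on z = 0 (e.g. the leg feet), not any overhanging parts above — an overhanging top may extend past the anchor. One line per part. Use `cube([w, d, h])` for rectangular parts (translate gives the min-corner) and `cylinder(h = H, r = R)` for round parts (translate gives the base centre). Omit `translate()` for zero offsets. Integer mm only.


translate([516, 495, 0]) cylinder(h = 3590, r = 89);


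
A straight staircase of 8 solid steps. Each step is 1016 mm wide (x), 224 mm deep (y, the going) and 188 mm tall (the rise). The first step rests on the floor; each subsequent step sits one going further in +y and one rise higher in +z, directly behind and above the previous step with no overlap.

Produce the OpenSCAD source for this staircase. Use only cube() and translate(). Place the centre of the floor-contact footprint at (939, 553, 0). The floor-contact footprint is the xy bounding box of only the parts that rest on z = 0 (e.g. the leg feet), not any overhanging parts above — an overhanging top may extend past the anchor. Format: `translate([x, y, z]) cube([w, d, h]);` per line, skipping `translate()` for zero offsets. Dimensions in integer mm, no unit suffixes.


translate([431, 441, 0]) cube([1016, 224, 188]);
translate([431, 665, 188]) cube([1016, 224, 188]);
translate([431, 889, 376]) cube([1016, 224, 188]);
translate([431, 1113, 564]) cube([1016, 224, 188]);
translate([431, 1337, 752]) cube([1016, 224, 188]);
translate([431, 1561, 940]) cube([1016, 224, 188]);
translate([431, 1785, 1128]) cube([1016, 224, 188]);
translate([431, 2009, 1316]) cube([1016, 224, 188]);


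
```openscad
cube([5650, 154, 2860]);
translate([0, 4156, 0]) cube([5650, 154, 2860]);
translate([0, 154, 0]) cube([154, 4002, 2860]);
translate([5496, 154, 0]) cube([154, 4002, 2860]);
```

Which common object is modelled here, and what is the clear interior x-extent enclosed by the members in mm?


A house (or room) frame. The interior width is 5342 mm.

Four 2860 mm walls enclosing a rectangle with no floor or roof — a room or house frame. Outside width is 5650 mm and wall thickness is 154 mm, so the interior width is 5650 − 2 × 154 = 5342 mm.


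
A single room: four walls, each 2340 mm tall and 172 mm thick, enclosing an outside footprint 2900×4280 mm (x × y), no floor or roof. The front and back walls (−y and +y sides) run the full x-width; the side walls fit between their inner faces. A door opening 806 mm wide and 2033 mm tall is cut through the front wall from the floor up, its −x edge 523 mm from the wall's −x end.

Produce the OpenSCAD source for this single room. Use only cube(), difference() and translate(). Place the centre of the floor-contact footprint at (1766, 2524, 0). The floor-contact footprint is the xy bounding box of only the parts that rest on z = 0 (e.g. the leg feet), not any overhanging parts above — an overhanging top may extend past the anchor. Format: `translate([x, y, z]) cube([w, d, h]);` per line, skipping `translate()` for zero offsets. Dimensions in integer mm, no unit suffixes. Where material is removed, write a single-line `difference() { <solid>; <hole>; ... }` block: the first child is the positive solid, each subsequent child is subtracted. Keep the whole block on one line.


difference() { translate([316, 384, 0]) cube([2900, 172, 2340]); translate([839, 384, 0]) cube([806, 172, 2033]); }
translate([316, 4492, 0]) cube([2900, 172, 2340]);
translate([316, 556, 0]) cube([172, 3936, 2340]);
translate([3044, 556, 0]) cube([172, 3936, 2340]);


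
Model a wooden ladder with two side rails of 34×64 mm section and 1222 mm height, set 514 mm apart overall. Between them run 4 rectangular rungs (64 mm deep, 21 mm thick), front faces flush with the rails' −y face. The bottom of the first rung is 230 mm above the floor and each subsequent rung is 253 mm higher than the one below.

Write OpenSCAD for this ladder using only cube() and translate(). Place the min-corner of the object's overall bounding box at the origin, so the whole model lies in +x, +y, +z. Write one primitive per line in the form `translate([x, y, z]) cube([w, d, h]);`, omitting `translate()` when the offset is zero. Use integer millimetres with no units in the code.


cube([34, 64, 1222]);
translate([480, 0, 0]) cube([34, 64, 1222]);
translate([34, 0, 230]) cube([446, 64, 21]);
translate([34, 0, 483]) cube([446, 64, 21]);
translate([34, 0, 736]) cube([446, 64, 21]);
translate([34, 0, 989]) cube([446, 64, 21]);


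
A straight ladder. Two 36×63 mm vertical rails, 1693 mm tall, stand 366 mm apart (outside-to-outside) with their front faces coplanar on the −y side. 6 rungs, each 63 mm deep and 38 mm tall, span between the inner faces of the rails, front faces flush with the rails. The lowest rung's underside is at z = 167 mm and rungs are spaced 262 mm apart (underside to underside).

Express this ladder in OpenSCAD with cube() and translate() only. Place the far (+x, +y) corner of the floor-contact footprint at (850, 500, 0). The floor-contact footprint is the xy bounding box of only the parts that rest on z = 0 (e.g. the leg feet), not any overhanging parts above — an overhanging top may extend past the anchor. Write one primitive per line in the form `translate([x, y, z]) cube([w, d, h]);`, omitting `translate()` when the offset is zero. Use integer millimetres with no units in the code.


translate([484, 437, 0]) cube([36, 63, 1693]);
translate([814, 437, 0]) cube([36, 63, 1693]);
translate([520, 437, 167]) cube([294, 63, 38]);
translate([520, 437, 429]) cube([294, 63, 38]);
translate([520, 437, 691]) cube([294, 63, 38]);
translate([520, 437, 953]) cube([294, 63, 38]);
translate([520, 437, 1215]) cube([294, 63, 38]);
translate([520, 437, 1477]) cube([294, 63, 38]);


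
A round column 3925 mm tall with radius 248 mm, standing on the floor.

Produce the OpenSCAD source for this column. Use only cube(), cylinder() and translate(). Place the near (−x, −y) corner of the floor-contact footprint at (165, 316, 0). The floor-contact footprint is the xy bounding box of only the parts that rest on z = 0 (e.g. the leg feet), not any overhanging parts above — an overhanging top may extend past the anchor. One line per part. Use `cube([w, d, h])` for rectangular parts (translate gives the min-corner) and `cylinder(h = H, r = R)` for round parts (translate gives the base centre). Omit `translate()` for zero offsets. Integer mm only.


translate([413, 564, 0]) cylinder(h = 3925, r = 248);


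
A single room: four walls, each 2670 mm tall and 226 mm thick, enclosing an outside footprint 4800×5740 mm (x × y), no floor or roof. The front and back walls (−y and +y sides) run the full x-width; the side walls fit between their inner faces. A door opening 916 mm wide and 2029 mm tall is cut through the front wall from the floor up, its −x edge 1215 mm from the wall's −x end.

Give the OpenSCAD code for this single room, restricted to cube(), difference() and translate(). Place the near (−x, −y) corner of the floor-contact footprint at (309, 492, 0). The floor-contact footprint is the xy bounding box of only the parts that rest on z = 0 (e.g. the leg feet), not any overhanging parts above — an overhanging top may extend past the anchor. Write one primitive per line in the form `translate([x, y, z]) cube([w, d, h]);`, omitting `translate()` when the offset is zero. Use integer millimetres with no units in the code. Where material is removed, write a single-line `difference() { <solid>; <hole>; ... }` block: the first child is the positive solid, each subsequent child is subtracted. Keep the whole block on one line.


difference() { translate([309, 492, 0]) cube([4800, 226, 2670]); translate([1524, 492, 0]) cube([916, 226, 2029]); }
translate([309, 6006, 0]) cube([4800, 226, 2670]);
translate([309, 718, 0]) cube([226, 5288, 2670]);
translate([4883, 718, 0]) cube([226, 5288, 2670]);


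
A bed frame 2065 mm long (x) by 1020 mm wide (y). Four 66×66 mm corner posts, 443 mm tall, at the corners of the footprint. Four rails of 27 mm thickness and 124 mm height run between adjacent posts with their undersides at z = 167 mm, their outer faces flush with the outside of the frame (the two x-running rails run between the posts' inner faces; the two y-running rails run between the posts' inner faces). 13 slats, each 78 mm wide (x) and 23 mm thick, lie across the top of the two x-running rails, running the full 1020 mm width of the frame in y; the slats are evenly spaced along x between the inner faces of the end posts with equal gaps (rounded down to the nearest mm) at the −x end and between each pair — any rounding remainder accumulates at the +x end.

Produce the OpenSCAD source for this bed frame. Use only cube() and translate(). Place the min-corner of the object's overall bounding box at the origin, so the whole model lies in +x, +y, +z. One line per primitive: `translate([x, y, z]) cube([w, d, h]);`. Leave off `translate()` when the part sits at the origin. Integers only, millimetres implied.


// slat z = rail_z + rail_h = 167 + 124 = 291
// slat gap = ⌊(1933 − 13·78) / 14⌋ = 65
cube([66, 66, 443]);
translate([0, 954, 0]) cube([66, 66, 443]);
translate([1999, 0, 0]) cube([66, 66, 443]);
translate([1999, 954, 0]) cube([66, 66, 443]);
translate([66, 0, 167]) cube([1933, 27, 124]);
translate([66, 993, 167]) cube([1933, 27, 124]);
translate([0, 66, 167]) cube([27, 888, 124]);
translate([2038, 66, 167]) cube([27, 888, 124]);
translate([131, 0, 291]) cube([78, 1020, 23]);
translate([274, 0, 291]) cube([78, 1020, 23]);
translate([417, 0, 291]) cube([78, 1020, 23]);
translate([560, 0, 291]) cube([78, 1020, 23]);
translate([703, 0, 291]) cube([78, 1020, 23]);
translate([846, 0, 291]) cube([78, 1020, 23]);
translate([989, 0, 291]) cube([78, 1020, 23]);
translate([1132, 0, 291]) cube([78, 1020, 23]);
translate([1275, 0, 291]) cube([78, 1020, 23]);
translate([1418, 0, 291]) cube([78, 1020, 23]);
translate([1561, 0, 291]) cube([78, 1020, 23]);
translate([1704, 0, 291]) cube([78, 1020, 23]);
translate([1847, 0, 291]) cube([78, 1020, 23]);


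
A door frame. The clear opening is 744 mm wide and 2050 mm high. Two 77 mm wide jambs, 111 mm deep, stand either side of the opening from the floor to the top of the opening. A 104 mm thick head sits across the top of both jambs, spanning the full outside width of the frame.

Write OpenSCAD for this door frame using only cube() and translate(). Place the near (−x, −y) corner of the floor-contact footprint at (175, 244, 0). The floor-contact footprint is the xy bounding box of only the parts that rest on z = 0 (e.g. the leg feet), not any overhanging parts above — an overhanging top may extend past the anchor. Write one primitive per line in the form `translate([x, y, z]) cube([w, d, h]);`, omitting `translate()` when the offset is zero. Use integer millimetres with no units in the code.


translate([175, 244, 0]) cube([77, 111, 2050]);
translate([996, 244, 0]) cube([77, 111, 2050]);
translate([175, 244, 2050]) cube([898, 111, 104]);


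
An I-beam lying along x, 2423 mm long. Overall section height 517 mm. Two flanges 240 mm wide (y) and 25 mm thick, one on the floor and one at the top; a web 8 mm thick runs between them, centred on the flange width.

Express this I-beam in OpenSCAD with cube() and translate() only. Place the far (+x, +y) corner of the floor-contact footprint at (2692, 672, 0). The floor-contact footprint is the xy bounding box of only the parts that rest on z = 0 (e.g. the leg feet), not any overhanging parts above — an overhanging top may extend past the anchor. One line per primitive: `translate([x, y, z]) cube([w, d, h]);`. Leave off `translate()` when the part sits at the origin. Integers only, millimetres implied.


translate([269, 432, 0]) cube([2423, 240, 25]);
translate([269, 548, 25]) cube([2423, 8, 467]);
translate([269, 432, 492]) cube([2423, 240, 25]);


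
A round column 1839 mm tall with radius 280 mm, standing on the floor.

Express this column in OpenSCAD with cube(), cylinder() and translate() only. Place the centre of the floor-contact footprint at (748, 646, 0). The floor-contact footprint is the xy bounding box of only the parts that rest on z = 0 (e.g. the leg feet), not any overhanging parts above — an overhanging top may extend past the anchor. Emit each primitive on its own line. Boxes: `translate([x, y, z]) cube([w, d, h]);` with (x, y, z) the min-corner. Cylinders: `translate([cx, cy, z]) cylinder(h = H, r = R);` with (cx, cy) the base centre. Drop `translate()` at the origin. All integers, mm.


translate([748, 646, 0]) cylinder(h = 1839, r = 280);


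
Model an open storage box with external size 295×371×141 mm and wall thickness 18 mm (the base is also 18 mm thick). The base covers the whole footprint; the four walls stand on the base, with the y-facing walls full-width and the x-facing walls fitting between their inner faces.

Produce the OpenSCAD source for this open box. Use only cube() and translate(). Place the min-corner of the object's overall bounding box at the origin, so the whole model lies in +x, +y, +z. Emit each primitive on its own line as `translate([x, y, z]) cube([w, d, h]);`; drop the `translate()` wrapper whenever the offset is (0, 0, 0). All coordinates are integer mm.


cube([295, 371, 18]);
translate([0, 0, 18]) cube([295, 18, 123]);
translate([0, 353, 18]) cube([295, 18, 123]);
translate([0, 18, 18]) cube([18, 335, 123]);
translate([277, 18, 18]) cube([18, 335, 123]);


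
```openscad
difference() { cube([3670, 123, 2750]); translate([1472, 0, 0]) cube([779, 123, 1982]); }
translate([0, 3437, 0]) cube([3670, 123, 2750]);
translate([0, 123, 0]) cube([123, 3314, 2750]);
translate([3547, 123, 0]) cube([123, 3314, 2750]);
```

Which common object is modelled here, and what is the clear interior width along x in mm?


A single room. The interior width is 3424 mm.

Four walls enclosing a rectangle with a door in the front wall — a room. Outside width 3670 minus two 123 mm walls gives 3424 mm.


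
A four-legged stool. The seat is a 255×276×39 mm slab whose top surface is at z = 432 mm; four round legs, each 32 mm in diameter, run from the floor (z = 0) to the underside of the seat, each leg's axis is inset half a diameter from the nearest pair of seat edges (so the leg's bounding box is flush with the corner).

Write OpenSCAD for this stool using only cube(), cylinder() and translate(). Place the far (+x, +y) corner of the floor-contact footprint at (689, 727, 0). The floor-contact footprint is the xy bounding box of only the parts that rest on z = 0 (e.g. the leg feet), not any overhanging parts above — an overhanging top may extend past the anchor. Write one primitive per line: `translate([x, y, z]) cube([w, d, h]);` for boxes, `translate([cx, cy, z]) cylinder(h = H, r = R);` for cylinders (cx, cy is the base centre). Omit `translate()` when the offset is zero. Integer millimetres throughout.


// leg_h = 432 - 39 = 393
translate([434, 451, 393]) cube([255, 276, 39]);
translate([450, 467, 0]) cylinder(h = 393, r = 16);
translate([673, 467, 0]) cylinder(h = 393, r = 16);
translate([450, 711, 0]) cylinder(h = 393, r = 16);
translate([673, 711, 0]) cylinder(h = 393, r = 16);


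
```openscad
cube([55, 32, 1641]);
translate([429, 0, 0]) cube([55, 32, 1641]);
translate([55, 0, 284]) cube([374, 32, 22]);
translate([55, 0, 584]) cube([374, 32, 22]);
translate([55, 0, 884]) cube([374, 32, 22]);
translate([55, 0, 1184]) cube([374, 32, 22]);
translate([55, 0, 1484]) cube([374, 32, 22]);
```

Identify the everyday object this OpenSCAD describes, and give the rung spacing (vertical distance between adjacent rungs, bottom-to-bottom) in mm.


A ladder. The rung spacing is 300 mm.

Two tall 55×32 posts with 5 short bars between them — a ladder. Adjacent rungs sit at z = 284 and z = 584, so the spacing is 584 − 284 = 300 mm.
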